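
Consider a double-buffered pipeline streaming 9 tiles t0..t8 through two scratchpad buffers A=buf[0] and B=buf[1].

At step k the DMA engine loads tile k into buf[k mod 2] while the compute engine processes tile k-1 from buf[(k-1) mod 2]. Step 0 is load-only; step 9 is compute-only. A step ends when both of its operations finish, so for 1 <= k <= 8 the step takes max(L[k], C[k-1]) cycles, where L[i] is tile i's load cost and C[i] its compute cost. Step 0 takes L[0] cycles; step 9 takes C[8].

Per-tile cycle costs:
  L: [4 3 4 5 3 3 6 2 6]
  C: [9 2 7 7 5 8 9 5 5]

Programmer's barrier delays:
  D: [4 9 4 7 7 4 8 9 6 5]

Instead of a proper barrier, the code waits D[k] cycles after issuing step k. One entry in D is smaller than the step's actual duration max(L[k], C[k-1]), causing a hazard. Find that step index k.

[0] required=L[0]=4=4 vs D=4 ok
[1] required=max(L[1]=3,C[0]=9)=9 vs D=9 ok
[2] required=max(L[2]=4,C[1]=2)=4 vs D=4 ok
[3] required=max(L[3]=5,C[2]=7)=7 vs D=7 ok
[4] required=max(L[4]=3,C[3]=7)=7 vs D=7 ok
[5] required=max(L[5]=3,C[4]=5)=5 vs D=4 SHORT
[6] required=max(L[6]=6,C[5]=8)=8 vs D=8 ok
[7] required=max(L[7]=2,C[6]=9)=9 vs D=9 ok
[8] required=max(L[8]=6,C[7]=5)=6 vs D=6 ok
[9] required=C[8]=5=5 vs D=5 ok

hazard at step 5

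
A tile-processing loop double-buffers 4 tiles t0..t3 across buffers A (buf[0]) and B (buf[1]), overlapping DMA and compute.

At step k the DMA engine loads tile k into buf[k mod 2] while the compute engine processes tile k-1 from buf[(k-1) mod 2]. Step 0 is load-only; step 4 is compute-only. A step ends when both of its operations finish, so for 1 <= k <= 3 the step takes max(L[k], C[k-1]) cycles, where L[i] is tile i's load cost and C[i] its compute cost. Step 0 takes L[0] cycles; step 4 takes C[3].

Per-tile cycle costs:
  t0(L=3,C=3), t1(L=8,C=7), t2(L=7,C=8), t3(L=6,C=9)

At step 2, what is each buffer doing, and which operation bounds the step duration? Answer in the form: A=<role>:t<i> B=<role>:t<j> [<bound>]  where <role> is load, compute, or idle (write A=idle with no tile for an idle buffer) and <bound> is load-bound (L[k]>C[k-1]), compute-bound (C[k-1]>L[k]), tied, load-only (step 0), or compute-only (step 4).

k=0 load=t0/3c comp=- wait=3 total=3
k=1 load=t1/8c comp=t0/3c wait=8 total=11
k=2 load=t2/7c comp=t1/7c wait=7 total=18
k=3 load=t3/6c comp=t2/8c wait=8 total=26
k=4 load=- comp=t3/9c wait=9 total=35

step 2: A=load:t2 B=compute:t1 [tied]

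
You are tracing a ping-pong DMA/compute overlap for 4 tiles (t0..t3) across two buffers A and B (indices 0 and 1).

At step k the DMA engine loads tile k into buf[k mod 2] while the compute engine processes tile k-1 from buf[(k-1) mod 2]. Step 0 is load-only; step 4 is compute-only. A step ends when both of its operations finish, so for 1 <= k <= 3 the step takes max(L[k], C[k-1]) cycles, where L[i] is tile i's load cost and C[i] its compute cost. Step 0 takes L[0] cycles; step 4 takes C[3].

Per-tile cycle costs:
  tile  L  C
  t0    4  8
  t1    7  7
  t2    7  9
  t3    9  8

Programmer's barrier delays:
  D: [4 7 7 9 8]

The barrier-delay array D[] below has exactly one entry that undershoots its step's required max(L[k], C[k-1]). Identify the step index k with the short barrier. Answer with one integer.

k=0 barrier L[0]=4→4c, D[0]=4 ok
k=1 barrier max(L[1]=7,C[0]=8)→8c, D[1]=7 SHORT
k=2 barrier max(L[2]=7,C[1]=7)→7c, D[2]=7 ok
k=3 barrier max(L[3]=9,C[2]=9)→9c, D[3]=9 ok
k=4 barrier C[3]=8→8c, D[4]=8 ok

hazard at step 1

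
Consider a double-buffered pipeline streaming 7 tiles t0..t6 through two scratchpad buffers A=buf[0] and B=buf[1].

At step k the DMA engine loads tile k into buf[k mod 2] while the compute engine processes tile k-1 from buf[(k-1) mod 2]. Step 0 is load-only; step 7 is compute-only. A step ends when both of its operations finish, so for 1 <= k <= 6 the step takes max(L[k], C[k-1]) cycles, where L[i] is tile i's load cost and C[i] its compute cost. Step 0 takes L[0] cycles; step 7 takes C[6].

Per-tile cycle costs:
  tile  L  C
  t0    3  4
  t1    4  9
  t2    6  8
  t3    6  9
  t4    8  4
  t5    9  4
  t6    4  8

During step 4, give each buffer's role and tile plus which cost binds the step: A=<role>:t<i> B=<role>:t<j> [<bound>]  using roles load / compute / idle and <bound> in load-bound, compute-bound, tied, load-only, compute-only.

step 4: A=load:t4 B=compute:t3 [compute-bound]

step 0: L[0]=3 → dur=3, Σ=3 | A=load:t0 B=idle [load-only]
step 1: L[1]=4 C[0]=4 → dur=4, Σ=7 | A=compute:t0 B=load:t1 [tied]
step 2: L[2]=6 C[1]=9 → dur=9, Σ=16 | A=load:t2 B=compute:t1 [compute-bound]
step 3: L[3]=6 C[2]=8 → dur=8, Σ=24 | A=compute:t2 B=load:t3 [compute-bound]
step 4: L[4]=8 C[3]=9 → dur=9, Σ=33 | A=load:t4 B=compute:t3 [compute-bound]
step 5: L[5]=9 C[4]=4 → dur=9, Σ=42 | A=compute:t4 B=load:t5 [load-bound]
step 6: L[6]=4 C[5]=4 → dur=4, Σ=46 | A=load:t6 B=compute:t5 [tied]
step 7: C[6]=8 → dur=8, Σ=54 | A=compute:t6 B=idle [compute-only]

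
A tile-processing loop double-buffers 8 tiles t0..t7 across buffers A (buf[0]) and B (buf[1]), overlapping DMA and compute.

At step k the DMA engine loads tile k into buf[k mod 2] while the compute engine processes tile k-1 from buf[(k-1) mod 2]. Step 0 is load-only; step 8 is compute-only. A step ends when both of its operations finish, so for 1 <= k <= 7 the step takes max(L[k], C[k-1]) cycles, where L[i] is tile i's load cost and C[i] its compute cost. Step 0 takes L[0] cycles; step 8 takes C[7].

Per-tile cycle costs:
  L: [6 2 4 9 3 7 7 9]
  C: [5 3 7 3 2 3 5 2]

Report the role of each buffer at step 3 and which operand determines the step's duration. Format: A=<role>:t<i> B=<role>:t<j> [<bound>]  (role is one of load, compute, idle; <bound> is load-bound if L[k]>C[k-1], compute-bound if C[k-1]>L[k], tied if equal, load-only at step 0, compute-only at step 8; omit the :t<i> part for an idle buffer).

step 0: L[0]=6 → dur=6, Σ=6 | A=load:t0 B=idle [load-only]
step 1: L[1]=2 C[0]=5 → dur=5, Σ=11 | A=compute:t0 B=load:t1 [compute-bound]
step 2: L[2]=4 C[1]=3 → dur=4, Σ=15 | A=load:t2 B=compute:t1 [load-bound]
step 3: L[3]=9 C[2]=7 → dur=9, Σ=24 | A=compute:t2 B=load:t3 [load-bound]
step 4: L[4]=3 C[3]=3 → dur=3, Σ=27 | A=load:t4 B=compute:t3 [tied]
step 5: L[5]=7 C[4]=2 → dur=7, Σ=34 | A=compute:t4 B=load:t5 [load-bound]
step 6: L[6]=7 C[5]=3 → dur=7, Σ=41 | A=load:t6 B=compute:t5 [load-bound]
step 7: L[7]=9 C[6]=5 → dur=9, Σ=50 | A=compute:t6 B=load:t7 [load-bound]
step 8: C[7]=2 → dur=2, Σ=52 | A=idle B=compute:t7 [compute-only]

step 3: A=compute:t2 B=load:t3 [load-bound]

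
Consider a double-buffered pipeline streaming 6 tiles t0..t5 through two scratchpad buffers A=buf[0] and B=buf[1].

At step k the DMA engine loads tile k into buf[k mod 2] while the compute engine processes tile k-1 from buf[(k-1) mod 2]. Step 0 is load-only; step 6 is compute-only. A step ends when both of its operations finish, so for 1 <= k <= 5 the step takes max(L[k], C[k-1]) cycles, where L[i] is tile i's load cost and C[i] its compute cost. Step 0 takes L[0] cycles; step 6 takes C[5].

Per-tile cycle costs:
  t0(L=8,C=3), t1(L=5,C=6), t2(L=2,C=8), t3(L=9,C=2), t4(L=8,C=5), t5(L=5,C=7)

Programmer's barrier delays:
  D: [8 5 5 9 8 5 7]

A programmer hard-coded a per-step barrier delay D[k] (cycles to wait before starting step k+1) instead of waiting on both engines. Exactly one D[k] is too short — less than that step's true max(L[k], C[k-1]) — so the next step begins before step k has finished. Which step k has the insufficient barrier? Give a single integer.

step 0: need L[0]=8 = 8; D[0]=8 ok
step 1: need max(L[1]=5,C[0]=3) = 5; D[1]=5 ok
step 2: need max(L[2]=2,C[1]=6) = 6; D[2]=5 SHORT
step 3: need max(L[3]=9,C[2]=8) = 9; D[3]=9 ok
step 4: need max(L[4]=8,C[3]=2) = 8; D[4]=8 ok
step 5: need max(L[5]=5,C[4]=5) = 5; D[5]=5 ok
step 6: need C[5]=7 = 7; D[6]=7 ok

hazard at step 2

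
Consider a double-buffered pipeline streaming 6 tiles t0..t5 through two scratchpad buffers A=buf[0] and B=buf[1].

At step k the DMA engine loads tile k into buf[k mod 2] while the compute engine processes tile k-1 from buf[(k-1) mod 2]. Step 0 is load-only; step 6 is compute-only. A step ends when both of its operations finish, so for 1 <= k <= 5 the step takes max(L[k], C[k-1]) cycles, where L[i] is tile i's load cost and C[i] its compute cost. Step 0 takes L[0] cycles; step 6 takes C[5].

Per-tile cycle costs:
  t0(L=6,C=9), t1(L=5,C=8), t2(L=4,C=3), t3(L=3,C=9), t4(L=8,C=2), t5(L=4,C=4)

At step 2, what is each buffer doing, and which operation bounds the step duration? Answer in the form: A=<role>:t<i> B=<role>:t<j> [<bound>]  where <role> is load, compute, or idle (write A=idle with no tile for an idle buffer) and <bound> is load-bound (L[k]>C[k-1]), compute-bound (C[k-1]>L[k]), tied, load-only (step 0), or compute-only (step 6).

k=0 load=t0/6c comp=- wait=6 total=6
k=1 load=t1/5c comp=t0/9c wait=9 total=15
k=2 load=t2/4c comp=t1/8c wait=8 total=23
k=3 load=t3/3c comp=t2/3c wait=3 total=26
k=4 load=t4/8c comp=t3/9c wait=9 total=35
k=5 load=t5/4c comp=t4/2c wait=4 total=39
k=6 load=- comp=t5/4c wait=4 total=43

step 2: A=load:t2 B=compute:t1 [compute-bound]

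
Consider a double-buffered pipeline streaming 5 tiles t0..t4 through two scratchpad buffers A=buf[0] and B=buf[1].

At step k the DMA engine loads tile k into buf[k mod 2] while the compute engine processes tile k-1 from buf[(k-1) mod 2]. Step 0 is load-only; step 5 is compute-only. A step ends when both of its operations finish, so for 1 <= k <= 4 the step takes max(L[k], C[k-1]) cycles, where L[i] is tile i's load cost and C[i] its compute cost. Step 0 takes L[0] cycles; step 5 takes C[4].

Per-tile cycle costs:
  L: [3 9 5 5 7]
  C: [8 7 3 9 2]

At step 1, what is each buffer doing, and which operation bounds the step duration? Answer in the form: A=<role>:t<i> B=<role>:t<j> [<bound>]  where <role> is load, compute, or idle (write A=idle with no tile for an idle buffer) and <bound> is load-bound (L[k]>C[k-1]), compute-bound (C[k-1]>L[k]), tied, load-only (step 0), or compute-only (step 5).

step 1: A=compute:t0 B=load:t1 [load-bound]

k=0 load=t0/3c comp=- wait=3 total=3
k=1 load=t1/9c comp=t0/8c wait=9 total=12
k=2 load=t2/5c comp=t1/7c wait=7 total=19
k=3 load=t3/5c comp=t2/3c wait=5 total=24
k=4 load=t4/7c comp=t3/9c wait=9 total=33
k=5 load=- comp=t4/2c wait=2 total=35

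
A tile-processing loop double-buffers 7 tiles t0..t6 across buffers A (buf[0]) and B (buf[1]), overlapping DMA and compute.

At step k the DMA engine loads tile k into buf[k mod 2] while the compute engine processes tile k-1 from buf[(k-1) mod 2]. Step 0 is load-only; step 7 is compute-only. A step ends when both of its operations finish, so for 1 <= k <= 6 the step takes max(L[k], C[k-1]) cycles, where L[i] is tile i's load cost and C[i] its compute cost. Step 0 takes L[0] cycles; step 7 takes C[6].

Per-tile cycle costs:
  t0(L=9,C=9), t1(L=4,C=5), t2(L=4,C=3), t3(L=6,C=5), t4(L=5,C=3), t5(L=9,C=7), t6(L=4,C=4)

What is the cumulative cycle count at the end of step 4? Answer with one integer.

k=0 load=t0/9c comp=- wait=9 total=9
k=1 load=t1/4c comp=t0/9c wait=9 total=18
k=2 load=t2/4c comp=t1/5c wait=5 total=23
k=3 load=t3/6c comp=t2/3c wait=6 total=29
k=4 load=t4/5c comp=t3/5c wait=5 total=34
k=5 load=t5/9c comp=t4/3c wait=9 total=43
k=6 load=t6/4c comp=t5/7c wait=7 total=50
k=7 load=- comp=t6/4c wait=4 total=54

end_cycle[4] = 34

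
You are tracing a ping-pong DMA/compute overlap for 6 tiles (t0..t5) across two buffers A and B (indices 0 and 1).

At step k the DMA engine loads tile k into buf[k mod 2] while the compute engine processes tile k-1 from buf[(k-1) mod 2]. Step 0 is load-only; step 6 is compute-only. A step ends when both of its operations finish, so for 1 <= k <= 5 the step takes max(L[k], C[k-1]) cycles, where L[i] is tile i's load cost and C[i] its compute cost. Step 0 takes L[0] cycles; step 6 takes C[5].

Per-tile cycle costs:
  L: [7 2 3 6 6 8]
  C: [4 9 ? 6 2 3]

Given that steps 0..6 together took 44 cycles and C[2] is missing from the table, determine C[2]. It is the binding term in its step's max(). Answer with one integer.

step 0 → dur = L[0]=7 = 7
step 1 → dur = max(L[1]=2, C[0]=4) = 4
step 2 → dur = max(L[2]=3, C[1]=9) = 9
step 3 → dur = max(L[3]=6, C[2]=?) = C[2]  (unknown; binding)
step 4 → dur = max(L[4]=6, C[3]=6) = 6
step 5 → dur = max(L[5]=8, C[4]=2) = 8
step 6 → dur = C[5]=3 = 3
sum of known step durations = 37
dur[3] = total - known = 44 - 37 = 7
C[2] is the binding max in step 3, so C[2] = dur[3] = 7

C[2] = 7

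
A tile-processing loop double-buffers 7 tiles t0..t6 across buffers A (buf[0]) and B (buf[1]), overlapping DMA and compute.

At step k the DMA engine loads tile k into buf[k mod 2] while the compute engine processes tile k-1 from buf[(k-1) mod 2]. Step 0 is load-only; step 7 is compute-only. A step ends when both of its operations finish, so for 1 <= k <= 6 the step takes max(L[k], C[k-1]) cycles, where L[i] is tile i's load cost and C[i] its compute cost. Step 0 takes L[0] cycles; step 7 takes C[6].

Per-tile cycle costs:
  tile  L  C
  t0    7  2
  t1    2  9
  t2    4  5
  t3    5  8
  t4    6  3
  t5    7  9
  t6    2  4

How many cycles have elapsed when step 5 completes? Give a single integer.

  0. 7=7c; end=7; A:t0 B:-
  1. max(2,2)=2c; end=9; A:t0 B:t1
  2. max(4,9)=9c; end=18; A:t2 B:t1
  3. max(5,5)=5c; end=23; A:t2 B:t3
  4. max(6,8)=8c; end=31; A:t4 B:t3
  5. max(7,3)=7c; end=38; A:t4 B:t5
  6. max(2,9)=9c; end=47; A:t6 B:t5
  7. 4=4c; end=51; A:t6 B:t5

end_cycle[5] = 38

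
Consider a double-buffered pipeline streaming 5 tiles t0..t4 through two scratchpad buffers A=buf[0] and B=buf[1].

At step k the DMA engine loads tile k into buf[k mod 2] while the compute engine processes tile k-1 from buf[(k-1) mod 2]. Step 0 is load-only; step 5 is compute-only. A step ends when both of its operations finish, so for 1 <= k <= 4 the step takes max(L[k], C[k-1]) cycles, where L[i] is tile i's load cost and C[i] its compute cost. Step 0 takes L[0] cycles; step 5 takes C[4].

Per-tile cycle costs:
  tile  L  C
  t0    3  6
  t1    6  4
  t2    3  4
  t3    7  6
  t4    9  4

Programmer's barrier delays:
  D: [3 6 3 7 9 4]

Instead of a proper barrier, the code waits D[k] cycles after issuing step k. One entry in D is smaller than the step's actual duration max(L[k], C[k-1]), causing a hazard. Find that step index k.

k=0 barrier L[0]=3→3c, D[0]=3 ok
k=1 barrier max(L[1]=6,C[0]=6)→6c, D[1]=6 ok
k=2 barrier max(L[2]=3,C[1]=4)→4c, D[2]=3 SHORT
k=3 barrier max(L[3]=7,C[2]=4)→7c, D[3]=7 ok
k=4 barrier max(L[4]=9,C[3]=6)→9c, D[4]=9 ok
k=5 barrier C[4]=4→4c, D[5]=4 ok

hazard at step 2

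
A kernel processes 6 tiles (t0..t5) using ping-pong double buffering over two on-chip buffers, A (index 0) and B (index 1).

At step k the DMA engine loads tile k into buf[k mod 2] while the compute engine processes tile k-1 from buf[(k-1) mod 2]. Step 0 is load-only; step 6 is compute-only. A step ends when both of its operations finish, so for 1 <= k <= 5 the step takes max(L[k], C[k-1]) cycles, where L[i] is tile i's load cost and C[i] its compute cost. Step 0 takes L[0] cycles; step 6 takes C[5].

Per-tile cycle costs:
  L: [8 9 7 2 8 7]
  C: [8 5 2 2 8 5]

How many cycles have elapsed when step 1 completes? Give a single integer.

[0] DMA t0→A (8c) ∥ CU idle ⇒ 8c, clock 8
[1] DMA t1→B (9c) ∥ CU A:t0 (8c) ⇒ 9c, clock 17
[2] DMA t2→A (7c) ∥ CU B:t1 (5c) ⇒ 7c, clock 24
[3] DMA t3→B (2c) ∥ CU A:t2 (2c) ⇒ 2c, clock 26
[4] DMA t4→A (8c) ∥ CU B:t3 (2c) ⇒ 8c, clock 34
[5] DMA t5→B (7c) ∥ CU A:t4 (8c) ⇒ 8c, clock 42
[6] DMA idle ∥ CU B:t5 (5c) ⇒ 5c, clock 47

end_cycle[1] = 17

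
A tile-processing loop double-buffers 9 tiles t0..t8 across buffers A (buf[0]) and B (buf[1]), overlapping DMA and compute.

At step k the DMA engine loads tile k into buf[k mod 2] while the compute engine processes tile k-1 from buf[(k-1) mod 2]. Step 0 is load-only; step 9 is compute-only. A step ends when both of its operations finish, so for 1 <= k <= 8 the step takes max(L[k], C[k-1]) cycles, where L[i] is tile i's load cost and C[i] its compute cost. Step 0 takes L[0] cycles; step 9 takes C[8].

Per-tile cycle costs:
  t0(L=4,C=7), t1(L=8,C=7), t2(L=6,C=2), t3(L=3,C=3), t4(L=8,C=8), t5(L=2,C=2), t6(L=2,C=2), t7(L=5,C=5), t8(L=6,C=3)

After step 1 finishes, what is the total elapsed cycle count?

step 0: L[0]=4 → dur=4, Σ=4 | A=load:t0 B=idle [load-only]
step 1: L[1]=8 C[0]=7 → dur=8, Σ=12 | A=compute:t0 B=load:t1 [load-bound]
step 2: L[2]=6 C[1]=7 → dur=7, Σ=19 | A=load:t2 B=compute:t1 [compute-bound]
step 3: L[3]=3 C[2]=2 → dur=3, Σ=22 | A=compute:t2 B=load:t3 [load-bound]
step 4: L[4]=8 C[3]=3 → dur=8, Σ=30 | A=load:t4 B=compute:t3 [load-bound]
step 5: L[5]=2 C[4]=8 → dur=8, Σ=38 | A=compute:t4 B=load:t5 [compute-bound]
step 6: L[6]=2 C[5]=2 → dur=2, Σ=40 | A=load:t6 B=compute:t5 [tied]
step 7: L[7]=5 C[6]=2 → dur=5, Σ=45 | A=compute:t6 B=load:t7 [load-bound]
step 8: L[8]=6 C[7]=5 → dur=6, Σ=51 | A=load:t8 B=compute:t7 [load-bound]
step 9: C[8]=3 → dur=3, Σ=54 | A=compute:t8 B=idle [compute-only]

end_cycle[1] = 12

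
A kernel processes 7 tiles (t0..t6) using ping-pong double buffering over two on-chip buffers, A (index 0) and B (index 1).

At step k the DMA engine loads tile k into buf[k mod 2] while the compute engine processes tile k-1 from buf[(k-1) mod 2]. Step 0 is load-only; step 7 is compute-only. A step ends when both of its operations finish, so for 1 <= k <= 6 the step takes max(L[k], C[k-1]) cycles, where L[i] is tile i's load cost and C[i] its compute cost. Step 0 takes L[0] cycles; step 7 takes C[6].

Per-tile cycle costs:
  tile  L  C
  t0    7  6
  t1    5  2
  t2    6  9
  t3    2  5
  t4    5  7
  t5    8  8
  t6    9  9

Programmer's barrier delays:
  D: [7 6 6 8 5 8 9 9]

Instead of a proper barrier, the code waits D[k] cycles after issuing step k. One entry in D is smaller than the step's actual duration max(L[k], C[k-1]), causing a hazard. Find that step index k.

step 0: need L[0]=7 = 7; D[0]=7 ok
step 1: need max(L[1]=5,C[0]=6) = 6; D[1]=6 ok
step 2: need max(L[2]=6,C[1]=2) = 6; D[2]=6 ok
step 3: need max(L[3]=2,C[2]=9) = 9; D[3]=8 SHORT
step 4: need max(L[4]=5,C[3]=5) = 5; D[4]=5 ok
step 5: need max(L[5]=8,C[4]=7) = 8; D[5]=8 ok
step 6: need max(L[6]=9,C[5]=8) = 9; D[6]=9 ok
step 7: need C[6]=9 = 9; D[7]=9 ok

hazard at step 3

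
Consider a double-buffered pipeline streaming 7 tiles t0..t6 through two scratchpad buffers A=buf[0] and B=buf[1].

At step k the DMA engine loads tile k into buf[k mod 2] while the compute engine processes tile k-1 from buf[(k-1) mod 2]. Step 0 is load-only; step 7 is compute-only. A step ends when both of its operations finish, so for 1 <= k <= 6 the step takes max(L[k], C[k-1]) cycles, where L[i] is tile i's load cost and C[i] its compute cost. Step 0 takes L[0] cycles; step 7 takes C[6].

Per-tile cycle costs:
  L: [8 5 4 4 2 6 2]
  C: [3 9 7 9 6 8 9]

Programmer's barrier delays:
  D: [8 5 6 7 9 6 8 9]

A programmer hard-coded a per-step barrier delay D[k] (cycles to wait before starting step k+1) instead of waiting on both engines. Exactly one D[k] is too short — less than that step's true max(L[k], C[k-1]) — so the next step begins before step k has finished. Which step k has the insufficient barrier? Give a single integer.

hazard at step 2

k=0 barrier L[0]=8→8c, D[0]=8 ok
k=1 barrier max(L[1]=5,C[0]=3)→5c, D[1]=5 ok
k=2 barrier max(L[2]=4,C[1]=9)→9c, D[2]=6 SHORT
k=3 barrier max(L[3]=4,C[2]=7)→7c, D[3]=7 ok
k=4 barrier max(L[4]=2,C[3]=9)→9c, D[4]=9 ok
k=5 barrier max(L[5]=6,C[4]=6)→6c, D[5]=6 ok
k=6 barrier max(L[6]=2,C[5]=8)→8c, D[6]=8 ok
k=7 barrier C[6]=9→9c, D[7]=9 ok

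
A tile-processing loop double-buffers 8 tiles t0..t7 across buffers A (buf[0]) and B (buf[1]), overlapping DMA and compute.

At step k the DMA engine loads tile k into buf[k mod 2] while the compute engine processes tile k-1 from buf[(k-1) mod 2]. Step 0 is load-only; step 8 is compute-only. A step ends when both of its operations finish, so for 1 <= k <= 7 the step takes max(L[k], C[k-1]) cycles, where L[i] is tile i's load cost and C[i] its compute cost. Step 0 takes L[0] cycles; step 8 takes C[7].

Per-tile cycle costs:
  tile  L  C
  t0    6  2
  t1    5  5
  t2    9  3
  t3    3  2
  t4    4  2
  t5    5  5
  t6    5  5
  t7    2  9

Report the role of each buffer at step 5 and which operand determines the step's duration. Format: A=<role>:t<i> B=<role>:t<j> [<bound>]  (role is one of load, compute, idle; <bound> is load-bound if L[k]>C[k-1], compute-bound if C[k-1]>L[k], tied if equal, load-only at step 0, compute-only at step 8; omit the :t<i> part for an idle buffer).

step 0: L[0]=6 → dur=6, Σ=6 | A=load:t0 B=idle [load-only]
step 1: L[1]=5 C[0]=2 → dur=5, Σ=11 | A=compute:t0 B=load:t1 [load-bound]
step 2: L[2]=9 C[1]=5 → dur=9, Σ=20 | A=load:t2 B=compute:t1 [load-bound]
step 3: L[3]=3 C[2]=3 → dur=3, Σ=23 | A=compute:t2 B=load:t3 [tied]
step 4: L[4]=4 C[3]=2 → dur=4, Σ=27 | A=load:t4 B=compute:t3 [load-bound]
step 5: L[5]=5 C[4]=2 → dur=5, Σ=32 | A=compute:t4 B=load:t5 [load-bound]
step 6: L[6]=5 C[5]=5 → dur=5, Σ=37 | A=load:t6 B=compute:t5 [tied]
step 7: L[7]=2 C[6]=5 → dur=5, Σ=42 | A=compute:t6 B=load:t7 [compute-bound]
step 8: C[7]=9 → dur=9, Σ=51 | A=idle B=compute:t7 [compute-only]

step 5: A=compute:t4 B=load:t5 [load-bound]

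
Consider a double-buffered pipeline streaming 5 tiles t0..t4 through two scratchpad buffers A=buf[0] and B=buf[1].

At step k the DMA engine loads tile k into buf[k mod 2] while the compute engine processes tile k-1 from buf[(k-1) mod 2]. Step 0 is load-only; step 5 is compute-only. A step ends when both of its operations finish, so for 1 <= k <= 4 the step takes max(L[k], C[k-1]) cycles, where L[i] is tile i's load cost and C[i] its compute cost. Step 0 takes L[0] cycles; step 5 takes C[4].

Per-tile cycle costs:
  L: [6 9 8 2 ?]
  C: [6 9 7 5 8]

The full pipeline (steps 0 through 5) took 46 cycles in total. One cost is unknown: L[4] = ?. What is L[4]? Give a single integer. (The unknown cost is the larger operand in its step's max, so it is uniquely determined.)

step 0: dur = L[0]=6 = 6
step 1: dur = max(L[1]=9, C[0]=6) = 9
step 2: dur = max(L[2]=8, C[1]=9) = 9
step 3: dur = max(L[3]=2, C[2]=7) = 7
step 4: dur = max(L[4]=?, C[3]=5) = L[4]  (unknown; binding)
step 5: dur = C[4]=8 = 8
sum of known step durations = 39
dur[4] = total - known = 46 - 39 = 7
L[4] is the binding max in step 4, so L[4] = dur[4] = 7

L[4] = 7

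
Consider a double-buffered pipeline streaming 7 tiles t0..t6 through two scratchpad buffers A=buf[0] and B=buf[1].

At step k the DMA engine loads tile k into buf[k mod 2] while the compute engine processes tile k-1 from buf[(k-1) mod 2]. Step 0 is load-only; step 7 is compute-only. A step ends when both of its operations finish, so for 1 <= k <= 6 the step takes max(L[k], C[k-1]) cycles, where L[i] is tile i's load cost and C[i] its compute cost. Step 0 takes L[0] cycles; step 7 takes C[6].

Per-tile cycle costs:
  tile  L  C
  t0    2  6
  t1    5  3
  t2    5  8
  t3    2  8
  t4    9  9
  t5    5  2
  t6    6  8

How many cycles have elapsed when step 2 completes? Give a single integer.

end_cycle[2] = 13

step 0: L[0]=2 → dur=2, Σ=2 | A=load:t0 B=idle [load-only]
step 1: L[1]=5 C[0]=6 → dur=6, Σ=8 | A=compute:t0 B=load:t1 [compute-bound]
step 2: L[2]=5 C[1]=3 → dur=5, Σ=13 | A=load:t2 B=compute:t1 [load-bound]
step 3: L[3]=2 C[2]=8 → dur=8, Σ=21 | A=compute:t2 B=load:t3 [compute-bound]
step 4: L[4]=9 C[3]=8 → dur=9, Σ=30 | A=load:t4 B=compute:t3 [load-bound]
step 5: L[5]=5 C[4]=9 → dur=9, Σ=39 | A=compute:t4 B=load:t5 [compute-bound]
step 6: L[6]=6 C[5]=2 → dur=6, Σ=45 | A=load:t6 B=compute:t5 [load-bound]
step 7: C[6]=8 → dur=8, Σ=53 | A=compute:t6 B=idle [compute-only]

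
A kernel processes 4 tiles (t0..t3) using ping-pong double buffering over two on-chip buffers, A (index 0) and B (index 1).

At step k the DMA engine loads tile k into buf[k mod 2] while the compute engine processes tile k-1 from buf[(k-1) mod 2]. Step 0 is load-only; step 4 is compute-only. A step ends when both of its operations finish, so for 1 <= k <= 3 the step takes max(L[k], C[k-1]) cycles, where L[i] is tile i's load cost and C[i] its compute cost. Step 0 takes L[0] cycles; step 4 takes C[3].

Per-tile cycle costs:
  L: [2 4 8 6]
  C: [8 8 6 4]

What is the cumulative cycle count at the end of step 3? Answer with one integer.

end_cycle[3] = 24

  0. 2=2c; end=2; A:t0 B:-
  1. max(4,8)=8c; end=10; A:t0 B:t1
  2. max(8,8)=8c; end=18; A:t2 B:t1
  3. max(6,6)=6c; end=24; A:t2 B:t3
  4. 4=4c; end=28; A:t2 B:t3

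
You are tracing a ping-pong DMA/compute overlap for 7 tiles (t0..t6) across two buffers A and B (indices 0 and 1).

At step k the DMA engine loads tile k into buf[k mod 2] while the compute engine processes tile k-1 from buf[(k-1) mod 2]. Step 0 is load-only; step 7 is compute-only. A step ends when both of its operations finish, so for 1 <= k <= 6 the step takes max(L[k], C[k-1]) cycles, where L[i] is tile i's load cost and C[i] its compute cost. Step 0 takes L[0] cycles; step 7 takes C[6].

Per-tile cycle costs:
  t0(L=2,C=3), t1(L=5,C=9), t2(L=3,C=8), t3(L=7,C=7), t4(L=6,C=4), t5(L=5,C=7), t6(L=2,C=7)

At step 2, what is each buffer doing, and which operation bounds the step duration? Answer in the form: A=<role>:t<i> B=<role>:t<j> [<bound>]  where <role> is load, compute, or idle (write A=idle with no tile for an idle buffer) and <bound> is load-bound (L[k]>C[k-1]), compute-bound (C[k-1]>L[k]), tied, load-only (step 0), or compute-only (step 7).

step 2: A=load:t2 B=compute:t1 [compute-bound]

k=0 load=t0/2c comp=- wait=2 total=2
k=1 load=t1/5c comp=t0/3c wait=5 total=7
k=2 load=t2/3c comp=t1/9c wait=9 total=16
k=3 load=t3/7c comp=t2/8c wait=8 total=24
k=4 load=t4/6c comp=t3/7c wait=7 total=31
k=5 load=t5/5c comp=t4/4c wait=5 total=36
k=6 load=t6/2c comp=t5/7c wait=7 total=43
k=7 load=- comp=t6/7c wait=7 total=50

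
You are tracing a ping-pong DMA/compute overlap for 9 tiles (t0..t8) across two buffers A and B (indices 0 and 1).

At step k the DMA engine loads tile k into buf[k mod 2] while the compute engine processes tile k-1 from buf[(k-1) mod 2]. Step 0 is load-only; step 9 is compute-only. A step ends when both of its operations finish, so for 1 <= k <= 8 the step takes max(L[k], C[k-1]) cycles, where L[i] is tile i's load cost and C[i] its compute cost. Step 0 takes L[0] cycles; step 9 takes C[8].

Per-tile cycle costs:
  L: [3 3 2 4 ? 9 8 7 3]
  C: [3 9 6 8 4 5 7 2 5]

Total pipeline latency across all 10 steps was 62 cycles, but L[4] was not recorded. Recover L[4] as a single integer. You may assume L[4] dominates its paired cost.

L[4] = 9

step 0 → dur = L[0]=3 = 3
step 1 → dur = max(L[1]=3, C[0]=3) = 3
step 2 → dur = max(L[2]=2, C[1]=9) = 9
step 3 → dur = max(L[3]=4, C[2]=6) = 6
step 4 → dur = max(L[4]=?, C[3]=8) = L[4]  (unknown; binding)
step 5 → dur = max(L[5]=9, C[4]=4) = 9
step 6 → dur = max(L[6]=8, C[5]=5) = 8
step 7 → dur = max(L[7]=7, C[6]=7) = 7
step 8 → dur = max(L[8]=3, C[7]=2) = 3
step 9 → dur = C[8]=5 = 5
sum of known step durations = 53
dur[4] = total - known = 62 - 53 = 9
L[4] is the binding max in step 4, so L[4] = dur[4] = 9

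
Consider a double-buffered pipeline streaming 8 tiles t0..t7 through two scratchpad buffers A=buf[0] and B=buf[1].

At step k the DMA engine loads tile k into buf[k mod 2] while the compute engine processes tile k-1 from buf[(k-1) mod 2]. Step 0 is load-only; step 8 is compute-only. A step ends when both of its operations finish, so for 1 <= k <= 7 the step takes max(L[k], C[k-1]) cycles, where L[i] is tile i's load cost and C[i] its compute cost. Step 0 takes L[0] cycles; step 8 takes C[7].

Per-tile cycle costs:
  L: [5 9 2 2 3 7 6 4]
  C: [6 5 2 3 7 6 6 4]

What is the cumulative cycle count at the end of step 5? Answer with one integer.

end_cycle[5] = 31

k=0 load=t0/5c comp=- wait=5 total=5
k=1 load=t1/9c comp=t0/6c wait=9 total=14
k=2 load=t2/2c comp=t1/5c wait=5 total=19
k=3 load=t3/2c comp=t2/2c wait=2 total=21
k=4 load=t4/3c comp=t3/3c wait=3 total=24
k=5 load=t5/7c comp=t4/7c wait=7 total=31
k=6 load=t6/6c comp=t5/6c wait=6 total=37
k=7 load=t7/4c comp=t6/6c wait=6 total=43
k=8 load=- comp=t7/4c wait=4 total=47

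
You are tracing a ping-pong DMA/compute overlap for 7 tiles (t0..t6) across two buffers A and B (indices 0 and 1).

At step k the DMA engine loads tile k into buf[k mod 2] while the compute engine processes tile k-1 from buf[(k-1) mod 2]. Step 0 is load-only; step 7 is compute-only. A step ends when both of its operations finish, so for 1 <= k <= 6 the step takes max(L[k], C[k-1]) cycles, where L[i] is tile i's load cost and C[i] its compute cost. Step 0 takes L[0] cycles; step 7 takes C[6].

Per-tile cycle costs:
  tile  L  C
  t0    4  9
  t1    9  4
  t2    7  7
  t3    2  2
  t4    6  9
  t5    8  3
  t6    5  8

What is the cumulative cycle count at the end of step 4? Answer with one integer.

end_cycle[4] = 33

step 0: L[0]=4 → dur=4, Σ=4 | A=load:t0 B=idle [load-only]
step 1: L[1]=9 C[0]=9 → dur=9, Σ=13 | A=compute:t0 B=load:t1 [tied]
step 2: L[2]=7 C[1]=4 → dur=7, Σ=20 | A=load:t2 B=compute:t1 [load-bound]
step 3: L[3]=2 C[2]=7 → dur=7, Σ=27 | A=compute:t2 B=load:t3 [compute-bound]
step 4: L[4]=6 C[3]=2 → dur=6, Σ=33 | A=load:t4 B=compute:t3 [load-bound]
step 5: L[5]=8 C[4]=9 → dur=9, Σ=42 | A=compute:t4 B=load:t5 [compute-bound]
step 6: L[6]=5 C[5]=3 → dur=5, Σ=47 | A=load:t6 B=compute:t5 [load-bound]
step 7: C[6]=8 → dur=8, Σ=55 | A=compute:t6 B=idle [compute-only]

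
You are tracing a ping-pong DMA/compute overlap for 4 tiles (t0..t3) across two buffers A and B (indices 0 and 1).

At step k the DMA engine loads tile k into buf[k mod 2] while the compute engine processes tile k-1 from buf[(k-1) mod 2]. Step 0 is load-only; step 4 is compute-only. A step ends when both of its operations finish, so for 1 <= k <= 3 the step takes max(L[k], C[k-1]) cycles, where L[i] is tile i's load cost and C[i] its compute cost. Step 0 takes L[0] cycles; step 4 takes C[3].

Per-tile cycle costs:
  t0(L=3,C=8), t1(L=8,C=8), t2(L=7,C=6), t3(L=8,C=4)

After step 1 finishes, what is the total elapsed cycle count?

k=0 load=t0/3c comp=- wait=3 total=3
k=1 load=t1/8c comp=t0/8c wait=8 total=11
k=2 load=t2/7c comp=t1/8c wait=8 total=19
k=3 load=t3/8c comp=t2/6c wait=8 total=27
k=4 load=- comp=t3/4c wait=4 total=31

end_cycle[1] = 11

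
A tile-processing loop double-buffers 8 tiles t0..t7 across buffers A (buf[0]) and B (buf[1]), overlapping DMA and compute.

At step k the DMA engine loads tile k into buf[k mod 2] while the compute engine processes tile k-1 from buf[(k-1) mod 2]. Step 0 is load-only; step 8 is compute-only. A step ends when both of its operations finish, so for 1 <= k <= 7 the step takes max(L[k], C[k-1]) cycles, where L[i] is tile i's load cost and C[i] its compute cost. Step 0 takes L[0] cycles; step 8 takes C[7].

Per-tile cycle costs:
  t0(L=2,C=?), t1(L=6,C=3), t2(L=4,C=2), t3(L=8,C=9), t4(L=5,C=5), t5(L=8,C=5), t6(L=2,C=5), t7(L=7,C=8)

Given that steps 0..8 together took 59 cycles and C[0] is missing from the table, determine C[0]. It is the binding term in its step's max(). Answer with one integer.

C[0] = 8

step 0: dur = L[0]=2 = 2
step 1: dur = max(L[1]=6, C[0]=?) = C[0]  (unknown; binding)
step 2: dur = max(L[2]=4, C[1]=3) = 4
step 3: dur = max(L[3]=8, C[2]=2) = 8
step 4: dur = max(L[4]=5, C[3]=9) = 9
step 5: dur = max(L[5]=8, C[4]=5) = 8
step 6: dur = max(L[6]=2, C[5]=5) = 5
step 7: dur = max(L[7]=7, C[6]=5) = 7
step 8: dur = C[7]=8 = 8
sum of known step durations = 51
dur[1] = total - known = 59 - 51 = 8
C[0] is the binding max in step 1, so C[0] = dur[1] = 8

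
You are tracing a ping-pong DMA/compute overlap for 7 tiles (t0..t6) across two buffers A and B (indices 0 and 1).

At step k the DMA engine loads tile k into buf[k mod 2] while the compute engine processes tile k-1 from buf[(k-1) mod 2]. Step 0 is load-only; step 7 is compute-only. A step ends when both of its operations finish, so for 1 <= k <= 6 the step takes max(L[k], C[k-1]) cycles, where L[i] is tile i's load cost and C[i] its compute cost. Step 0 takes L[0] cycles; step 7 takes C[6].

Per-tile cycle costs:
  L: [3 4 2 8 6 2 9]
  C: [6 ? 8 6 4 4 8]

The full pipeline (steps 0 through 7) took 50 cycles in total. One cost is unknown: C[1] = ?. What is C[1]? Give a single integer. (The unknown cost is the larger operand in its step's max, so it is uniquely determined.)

C[1] = 6

step 0 → dur = L[0]=3 = 3
step 1 → dur = max(L[1]=4, C[0]=6) = 6
step 2 → dur = max(L[2]=2, C[1]=?) = C[1]  (unknown; binding)
step 3 → dur = max(L[3]=8, C[2]=8) = 8
step 4 → dur = max(L[4]=6, C[3]=6) = 6
step 5 → dur = max(L[5]=2, C[4]=4) = 4
step 6 → dur = max(L[6]=9, C[5]=4) = 9
step 7 → dur = C[6]=8 = 8
sum of known step durations = 44
dur[2] = total - known = 50 - 44 = 6
C[1] is the binding max in step 2, so C[1] = dur[2] = 6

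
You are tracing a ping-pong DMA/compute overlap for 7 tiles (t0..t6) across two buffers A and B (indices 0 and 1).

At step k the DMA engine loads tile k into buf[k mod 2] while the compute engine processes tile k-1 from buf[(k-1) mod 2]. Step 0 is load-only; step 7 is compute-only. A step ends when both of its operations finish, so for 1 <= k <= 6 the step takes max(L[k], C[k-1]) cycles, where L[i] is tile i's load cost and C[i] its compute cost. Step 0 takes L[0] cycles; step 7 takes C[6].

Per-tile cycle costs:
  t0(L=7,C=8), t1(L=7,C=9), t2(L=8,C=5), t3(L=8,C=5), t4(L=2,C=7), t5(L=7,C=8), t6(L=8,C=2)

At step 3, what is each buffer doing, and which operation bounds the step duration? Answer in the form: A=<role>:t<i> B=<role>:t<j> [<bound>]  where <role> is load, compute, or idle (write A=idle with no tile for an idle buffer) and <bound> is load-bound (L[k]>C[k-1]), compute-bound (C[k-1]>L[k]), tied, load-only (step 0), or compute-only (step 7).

[0] DMA t0→A (7c) ∥ CU idle ⇒ 7c, clock 7
[1] DMA t1→B (7c) ∥ CU A:t0 (8c) ⇒ 8c, clock 15
[2] DMA t2→A (8c) ∥ CU B:t1 (9c) ⇒ 9c, clock 24
[3] DMA t3→B (8c) ∥ CU A:t2 (5c) ⇒ 8c, clock 32
[4] DMA t4→A (2c) ∥ CU B:t3 (5c) ⇒ 5c, clock 37
[5] DMA t5→B (7c) ∥ CU A:t4 (7c) ⇒ 7c, clock 44
[6] DMA t6→A (8c) ∥ CU B:t5 (8c) ⇒ 8c, clock 52
[7] DMA idle ∥ CU A:t6 (2c) ⇒ 2c, clock 54

step 3: A=compute:t2 B=load:t3 [load-bound]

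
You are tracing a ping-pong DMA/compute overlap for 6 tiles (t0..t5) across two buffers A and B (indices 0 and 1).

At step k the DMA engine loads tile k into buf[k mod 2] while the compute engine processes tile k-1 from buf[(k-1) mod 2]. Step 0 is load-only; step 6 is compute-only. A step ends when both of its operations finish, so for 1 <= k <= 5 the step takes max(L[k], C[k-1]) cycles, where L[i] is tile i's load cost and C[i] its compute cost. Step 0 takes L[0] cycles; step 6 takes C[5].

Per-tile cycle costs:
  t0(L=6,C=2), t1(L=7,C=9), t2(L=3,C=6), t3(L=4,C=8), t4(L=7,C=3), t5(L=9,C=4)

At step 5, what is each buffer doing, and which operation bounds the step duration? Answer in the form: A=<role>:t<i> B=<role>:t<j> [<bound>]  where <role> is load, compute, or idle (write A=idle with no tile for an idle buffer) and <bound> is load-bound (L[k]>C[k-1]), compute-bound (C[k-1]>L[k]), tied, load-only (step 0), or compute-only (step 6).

step 5: A=compute:t4 B=load:t5 [load-bound]

  0. 6=6c; end=6; A:t0 B:-
  1. max(7,2)=7c; end=13; A:t0 B:t1
  2. max(3,9)=9c; end=22; A:t2 B:t1
  3. max(4,6)=6c; end=28; A:t2 B:t3
  4. max(7,8)=8c; end=36; A:t4 B:t3
  5. max(9,3)=9c; end=45; A:t4 B:t5
  6. 4=4c; end=49; A:t4 B:t5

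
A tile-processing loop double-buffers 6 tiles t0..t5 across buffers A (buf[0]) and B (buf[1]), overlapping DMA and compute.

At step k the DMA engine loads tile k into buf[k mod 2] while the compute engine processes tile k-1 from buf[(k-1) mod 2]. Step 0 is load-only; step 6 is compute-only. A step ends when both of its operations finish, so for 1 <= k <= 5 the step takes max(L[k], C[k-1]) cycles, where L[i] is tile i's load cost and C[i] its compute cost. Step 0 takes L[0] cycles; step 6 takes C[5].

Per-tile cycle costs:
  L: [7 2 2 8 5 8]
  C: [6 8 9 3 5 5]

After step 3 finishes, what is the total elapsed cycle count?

end_cycle[3] = 30

k=0 load=t0/7c comp=- wait=7 total=7
k=1 load=t1/2c comp=t0/6c wait=6 total=13
k=2 load=t2/2c comp=t1/8c wait=8 total=21
k=3 load=t3/8c comp=t2/9c wait=9 total=30
k=4 load=t4/5c comp=t3/3c wait=5 total=35
k=5 load=t5/8c comp=t4/5c wait=8 total=43
k=6 load=- comp=t5/5c wait=5 total=48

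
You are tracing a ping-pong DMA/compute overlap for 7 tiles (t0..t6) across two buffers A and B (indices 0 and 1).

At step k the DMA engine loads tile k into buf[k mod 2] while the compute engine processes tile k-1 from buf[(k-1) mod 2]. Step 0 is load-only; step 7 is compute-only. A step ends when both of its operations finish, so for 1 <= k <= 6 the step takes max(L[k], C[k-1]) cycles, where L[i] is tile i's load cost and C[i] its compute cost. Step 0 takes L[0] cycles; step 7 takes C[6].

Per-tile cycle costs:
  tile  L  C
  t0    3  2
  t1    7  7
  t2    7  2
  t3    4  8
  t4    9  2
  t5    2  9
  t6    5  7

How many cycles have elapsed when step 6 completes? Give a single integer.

end_cycle[6] = 41

step 0: L[0]=3 → dur=3, Σ=3 | A=load:t0 B=idle [load-only]
step 1: L[1]=7 C[0]=2 → dur=7, Σ=10 | A=compute:t0 B=load:t1 [load-bound]
step 2: L[2]=7 C[1]=7 → dur=7, Σ=17 | A=load:t2 B=compute:t1 [tied]
step 3: L[3]=4 C[2]=2 → dur=4, Σ=21 | A=compute:t2 B=load:t3 [load-bound]
step 4: L[4]=9 C[3]=8 → dur=9, Σ=30 | A=load:t4 B=compute:t3 [load-bound]
step 5: L[5]=2 C[4]=2 → dur=2, Σ=32 | A=compute:t4 B=load:t5 [tied]
step 6: L[6]=5 C[5]=9 → dur=9, Σ=41 | A=load:t6 B=compute:t5 [compute-bound]
step 7: C[6]=7 → dur=7, Σ=48 | A=compute:t6 B=idle [compute-only]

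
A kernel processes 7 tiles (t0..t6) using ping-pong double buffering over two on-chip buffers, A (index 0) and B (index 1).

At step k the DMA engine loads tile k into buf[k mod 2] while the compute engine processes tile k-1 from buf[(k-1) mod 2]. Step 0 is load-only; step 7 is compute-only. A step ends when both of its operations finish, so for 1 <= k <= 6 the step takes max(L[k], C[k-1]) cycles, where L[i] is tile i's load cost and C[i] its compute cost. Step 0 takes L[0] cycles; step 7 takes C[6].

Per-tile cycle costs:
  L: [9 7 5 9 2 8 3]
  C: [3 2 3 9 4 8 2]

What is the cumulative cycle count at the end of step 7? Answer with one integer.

[0] DMA t0→A (9c) ∥ CU idle ⇒ 9c, clock 9
[1] DMA t1→B (7c) ∥ CU A:t0 (3c) ⇒ 7c, clock 16
[2] DMA t2→A (5c) ∥ CU B:t1 (2c) ⇒ 5c, clock 21
[3] DMA t3→B (9c) ∥ CU A:t2 (3c) ⇒ 9c, clock 30
[4] DMA t4→A (2c) ∥ CU B:t3 (9c) ⇒ 9c, clock 39
[5] DMA t5→B (8c) ∥ CU A:t4 (4c) ⇒ 8c, clock 47
[6] DMA t6→A (3c) ∥ CU B:t5 (8c) ⇒ 8c, clock 55
[7] DMA idle ∥ CU A:t6 (2c) ⇒ 2c, clock 57

end_cycle[7] = 57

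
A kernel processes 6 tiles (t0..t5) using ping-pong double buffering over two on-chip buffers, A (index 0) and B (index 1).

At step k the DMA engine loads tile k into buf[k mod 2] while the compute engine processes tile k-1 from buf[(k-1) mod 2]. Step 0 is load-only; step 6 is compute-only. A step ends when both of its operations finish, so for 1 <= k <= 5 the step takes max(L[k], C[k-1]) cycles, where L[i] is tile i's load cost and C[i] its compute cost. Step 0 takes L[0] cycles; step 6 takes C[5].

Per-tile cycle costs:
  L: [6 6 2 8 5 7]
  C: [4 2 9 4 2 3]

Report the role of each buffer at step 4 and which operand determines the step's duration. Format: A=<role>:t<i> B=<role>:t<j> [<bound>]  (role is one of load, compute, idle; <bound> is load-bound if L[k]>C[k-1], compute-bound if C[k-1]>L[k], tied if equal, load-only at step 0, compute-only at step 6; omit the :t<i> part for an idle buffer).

step 0: L[0]=6 → dur=6, Σ=6 | A=load:t0 B=idle [load-only]
step 1: L[1]=6 C[0]=4 → dur=6, Σ=12 | A=compute:t0 B=load:t1 [load-bound]
step 2: L[2]=2 C[1]=2 → dur=2, Σ=14 | A=load:t2 B=compute:t1 [tied]
step 3: L[3]=8 C[2]=9 → dur=9, Σ=23 | A=compute:t2 B=load:t3 [compute-bound]
step 4: L[4]=5 C[3]=4 → dur=5, Σ=28 | A=load:t4 B=compute:t3 [load-bound]
step 5: L[5]=7 C[4]=2 → dur=7, Σ=35 | A=compute:t4 B=load:t5 [load-bound]
step 6: C[5]=3 → dur=3, Σ=38 | A=idle B=compute:t5 [compute-only]

step 4: A=load:t4 B=compute:t3 [load-bound]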